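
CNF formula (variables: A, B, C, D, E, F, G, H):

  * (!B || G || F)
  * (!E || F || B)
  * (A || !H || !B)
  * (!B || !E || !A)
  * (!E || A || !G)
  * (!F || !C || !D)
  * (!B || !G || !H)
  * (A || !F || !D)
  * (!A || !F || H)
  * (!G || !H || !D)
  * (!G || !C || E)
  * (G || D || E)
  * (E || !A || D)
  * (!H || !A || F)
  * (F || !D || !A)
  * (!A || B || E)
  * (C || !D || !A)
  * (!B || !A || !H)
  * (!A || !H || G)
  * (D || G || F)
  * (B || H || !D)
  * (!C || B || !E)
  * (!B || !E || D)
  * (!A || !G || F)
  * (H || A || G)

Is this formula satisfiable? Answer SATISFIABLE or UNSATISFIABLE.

Try A = False.
Set B = False and propagate.
The remaining clauses are satisfied by C = False, D = False, E = False, F = True, G = True, H = True.
Every clause has at least one true literal under this assignment.
So A=F, B=F, C=F, D=F, E=F, F=T, G=T, H=T is a satisfying assignment.

SATISFIABLE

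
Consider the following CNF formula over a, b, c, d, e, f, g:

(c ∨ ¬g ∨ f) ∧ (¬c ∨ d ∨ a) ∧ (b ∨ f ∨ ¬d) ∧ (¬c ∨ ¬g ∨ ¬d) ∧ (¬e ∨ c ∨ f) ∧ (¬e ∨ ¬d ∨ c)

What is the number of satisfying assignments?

Split on c, then d.
  c=1, d=1: a, e free; 3 ways for (b,f,g) × 2^2 = 12.
  c=1, d=0: forces a=1; b, e, f, g free → 2^4 = 16.
  c=0, d=1: a free; 5 ways for (b,e,f,g) × 2^1 = 10.
  c=0, d=0: a, b free; 5 ways for (e,f,g) × 2^2 = 20.
Total: 12 + 16 + 10 + 20 = 58.

58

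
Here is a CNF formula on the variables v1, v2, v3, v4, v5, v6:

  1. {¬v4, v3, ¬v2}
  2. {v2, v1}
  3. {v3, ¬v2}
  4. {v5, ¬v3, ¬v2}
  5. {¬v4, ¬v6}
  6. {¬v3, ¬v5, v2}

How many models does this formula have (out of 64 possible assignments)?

15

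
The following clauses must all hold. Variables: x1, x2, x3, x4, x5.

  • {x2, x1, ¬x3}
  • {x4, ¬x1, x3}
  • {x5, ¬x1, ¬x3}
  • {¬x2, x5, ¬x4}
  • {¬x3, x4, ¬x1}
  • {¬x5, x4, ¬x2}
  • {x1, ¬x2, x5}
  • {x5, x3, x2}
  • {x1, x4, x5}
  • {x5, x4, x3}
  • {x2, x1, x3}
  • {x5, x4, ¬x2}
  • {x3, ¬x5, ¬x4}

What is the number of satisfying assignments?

3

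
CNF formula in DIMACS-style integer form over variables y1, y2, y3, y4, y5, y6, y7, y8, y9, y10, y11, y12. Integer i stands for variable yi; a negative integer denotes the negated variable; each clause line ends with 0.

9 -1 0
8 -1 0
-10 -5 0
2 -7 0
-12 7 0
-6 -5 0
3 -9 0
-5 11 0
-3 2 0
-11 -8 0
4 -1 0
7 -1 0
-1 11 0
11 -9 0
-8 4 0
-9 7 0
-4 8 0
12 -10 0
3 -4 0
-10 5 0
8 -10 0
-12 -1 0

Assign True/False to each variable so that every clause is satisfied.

y1=0  y2=1  y3=1  y4=1  y5=0  y6=1  y7=1  y8=1  y9=0  y10=0  y11=0  y12=0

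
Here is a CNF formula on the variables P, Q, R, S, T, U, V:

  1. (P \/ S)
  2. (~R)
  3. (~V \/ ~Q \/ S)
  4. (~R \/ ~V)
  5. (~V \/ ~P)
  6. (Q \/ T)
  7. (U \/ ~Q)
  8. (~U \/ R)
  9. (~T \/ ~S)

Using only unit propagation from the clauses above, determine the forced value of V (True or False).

False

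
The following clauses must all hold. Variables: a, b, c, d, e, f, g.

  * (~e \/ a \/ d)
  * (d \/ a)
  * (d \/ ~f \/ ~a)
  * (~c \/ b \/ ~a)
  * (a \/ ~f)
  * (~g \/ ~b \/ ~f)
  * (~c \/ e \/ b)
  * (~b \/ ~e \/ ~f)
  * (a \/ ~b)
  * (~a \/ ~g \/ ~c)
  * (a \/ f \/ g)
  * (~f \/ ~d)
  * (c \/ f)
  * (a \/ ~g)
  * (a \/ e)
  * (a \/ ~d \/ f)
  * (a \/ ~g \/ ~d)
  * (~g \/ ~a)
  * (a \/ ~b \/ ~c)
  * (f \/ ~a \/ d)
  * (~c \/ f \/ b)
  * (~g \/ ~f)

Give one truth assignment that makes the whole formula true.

Set a = True and propagate.
  then g is forced to False.
For the remaining variables, b = True, c = True, d = True, e = False, f = False works.

a=True  b=True  c=True  d=True  e=False  f=False  g=False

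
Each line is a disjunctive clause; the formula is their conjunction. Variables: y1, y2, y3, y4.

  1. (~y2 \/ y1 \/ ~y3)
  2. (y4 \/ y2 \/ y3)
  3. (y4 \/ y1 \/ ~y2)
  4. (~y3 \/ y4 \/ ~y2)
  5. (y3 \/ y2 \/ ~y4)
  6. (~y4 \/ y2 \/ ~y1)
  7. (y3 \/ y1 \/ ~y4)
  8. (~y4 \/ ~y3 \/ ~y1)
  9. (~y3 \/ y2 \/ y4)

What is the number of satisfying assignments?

Satisfying assignments:
  y1=F y2=F y3=T y4=T
  y1=T y2=T y3=F y4=F
  y1=T y2=T y3=F y4=T
That's 3 in total.

3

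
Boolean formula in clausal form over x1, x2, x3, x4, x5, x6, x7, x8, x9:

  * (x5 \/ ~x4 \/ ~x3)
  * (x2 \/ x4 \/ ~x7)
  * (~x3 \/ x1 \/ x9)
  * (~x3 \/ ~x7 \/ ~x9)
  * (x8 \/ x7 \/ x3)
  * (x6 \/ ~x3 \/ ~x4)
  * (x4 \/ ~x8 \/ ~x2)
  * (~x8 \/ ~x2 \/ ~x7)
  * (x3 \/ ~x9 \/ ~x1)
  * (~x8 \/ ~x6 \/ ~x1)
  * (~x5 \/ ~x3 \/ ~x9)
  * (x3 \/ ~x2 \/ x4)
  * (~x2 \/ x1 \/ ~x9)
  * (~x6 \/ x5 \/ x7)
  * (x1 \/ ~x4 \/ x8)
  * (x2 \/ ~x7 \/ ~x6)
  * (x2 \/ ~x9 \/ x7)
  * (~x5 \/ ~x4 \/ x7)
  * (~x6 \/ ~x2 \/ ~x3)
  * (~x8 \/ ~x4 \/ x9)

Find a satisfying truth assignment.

x1=True, x2=False, x3=True, x4=False, x5=True, x6=False, x7=False, x8=False, x9=False

Branch on x1: take x1 = True.
The remaining clauses are satisfied by x2 = False, x3 = True, x4 = False, x5 = True, x6 = False, x7 = False, x8 = False, x9 = False.
Check each clause:
  1. (~x4 \/ x5 \/ ~x3) — ~x4 is true.
  2. (x4 \/ x2 \/ ~x7) — ~x7 is true.
  3. (x9 \/ ~x3 \/ x1) — x1 is true.
  4. (~x3 \/ ~x7 \/ ~x9) — ~x7 is true.
  5. (x7 \/ x3 \/ x8) — x3 is true.
  6. (~x4 \/ x6 \/ ~x3) — ~x4 is true.
  7. (x4 \/ ~x8 \/ ~x2) — ~x8 is true.
  8. (~x7 \/ ~x8 \/ ~x2) — ~x8 is true.
  9. (x3 \/ ~x9 \/ ~x1) — x3 is true.
  10. (~x6 \/ ~x1 \/ ~x8) — ~x8 is true.
  11. (~x3 \/ ~x5 \/ ~x9) — ~x9 is true.
  12. (x3 \/ ~x2 \/ x4) — x3 is true.
  13. (~x2 \/ ~x9 \/ x1) — x1 is true.
  14. (~x6 \/ x7 \/ x5) — ~x6 is true.
  15. (~x4 \/ x8 \/ x1) — x1 is true.
  16. (x2 \/ ~x7 \/ ~x6) — ~x7 is true.
  17. (x7 \/ x2 \/ ~x9) — ~x9 is true.
  18. (~x5 \/ x7 \/ ~x4) — ~x4 is true.
  19. (~x6 \/ ~x2 \/ ~x3) — ~x6 is true.
  20. (x9 \/ ~x4 \/ ~x8) — ~x8 is true.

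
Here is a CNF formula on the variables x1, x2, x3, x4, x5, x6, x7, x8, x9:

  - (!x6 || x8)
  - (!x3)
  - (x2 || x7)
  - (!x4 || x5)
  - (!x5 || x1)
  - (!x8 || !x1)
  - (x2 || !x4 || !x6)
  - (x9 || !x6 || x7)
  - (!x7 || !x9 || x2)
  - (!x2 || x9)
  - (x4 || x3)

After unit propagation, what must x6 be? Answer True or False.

False

Unit clause (!x3) sets x3 = False.
In (x3 || x4), x3 is now false; x4 must hold, so x4 = True.
(!x4 || x5) with x4 = True leaves only x5, so x5 = True.
(!x5 || x1): since x5 = True, the clause reduces to (x1). x1 = True.
In (!x1 || !x8), !x1 is now false; !x8 must hold, so x8 = False.
(!x6 || x8) with x8 = False leaves only !x6, so x6 = False.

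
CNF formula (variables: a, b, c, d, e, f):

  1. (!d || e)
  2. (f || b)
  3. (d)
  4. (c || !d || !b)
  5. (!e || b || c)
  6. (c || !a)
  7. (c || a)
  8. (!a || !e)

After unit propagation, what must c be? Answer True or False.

(d) is a unit clause: d = True.
(!d || e) with d = True leaves only e, so e = True.
From (!a || !e) and e = True: a = False.
(a || c): since a = False, the clause reduces to (c). c = True.

True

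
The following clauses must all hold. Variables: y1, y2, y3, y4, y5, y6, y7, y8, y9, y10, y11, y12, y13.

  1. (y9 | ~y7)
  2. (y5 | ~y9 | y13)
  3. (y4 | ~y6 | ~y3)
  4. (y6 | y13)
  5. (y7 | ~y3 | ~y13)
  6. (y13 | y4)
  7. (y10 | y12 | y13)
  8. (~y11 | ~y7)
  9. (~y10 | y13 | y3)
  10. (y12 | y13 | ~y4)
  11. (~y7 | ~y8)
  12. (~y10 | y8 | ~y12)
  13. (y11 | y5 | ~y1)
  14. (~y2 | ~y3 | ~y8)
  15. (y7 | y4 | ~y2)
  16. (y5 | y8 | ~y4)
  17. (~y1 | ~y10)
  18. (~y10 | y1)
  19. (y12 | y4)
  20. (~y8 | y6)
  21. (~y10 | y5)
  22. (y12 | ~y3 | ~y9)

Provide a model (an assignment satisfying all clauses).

Set y1 = False and propagate.
  then y10 is forced to False.
Set y2 = True and propagate.
Try y3 = False.
The remaining clauses are satisfied by y4 = True, y5 = False, y6 = True, y7 = False, y8 = True, y9 = True, y11 = True, y12 = True, y13 = True.

y1 = F, y2 = T, y3 = F, y4 = T, y5 = F, y6 = T, y7 = F, y8 = T, y9 = T, y10 = F, y11 = T, y12 = T, y13 = T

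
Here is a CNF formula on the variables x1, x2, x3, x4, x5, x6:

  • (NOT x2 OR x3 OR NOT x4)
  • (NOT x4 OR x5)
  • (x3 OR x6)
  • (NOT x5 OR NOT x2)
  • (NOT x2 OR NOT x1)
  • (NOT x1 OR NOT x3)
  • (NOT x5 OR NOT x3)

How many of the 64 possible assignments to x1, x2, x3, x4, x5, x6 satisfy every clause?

11

Case analysis on x3 and x2:
  x3=T, x2=T: remaining (x1,x4,x5,x6) ∈ {(F,F,F,F); (F,F,F,T)} — 2.
  x3=T, x2=F: remaining (x1,x4,x5,x6) ∈ {(F,F,F,F); (F,F,F,T)} — 2.
  x3=F, x2=T: remaining (x1,x4,x5,x6) ∈ {(F,F,F,T)} — 1.
  x3=F, x2=F: x1 free; 3 ways for (x4,x5,x6) × 2^1 = 6.
Total: 2 + 2 + 1 + 6 = 11.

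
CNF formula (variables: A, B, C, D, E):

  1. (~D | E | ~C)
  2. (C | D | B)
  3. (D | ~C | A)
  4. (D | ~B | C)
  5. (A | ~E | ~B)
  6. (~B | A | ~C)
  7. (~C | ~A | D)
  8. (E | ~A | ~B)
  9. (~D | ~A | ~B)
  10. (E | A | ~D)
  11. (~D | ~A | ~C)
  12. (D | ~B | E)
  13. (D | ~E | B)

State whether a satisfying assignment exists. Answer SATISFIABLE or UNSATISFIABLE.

SATISFIABLE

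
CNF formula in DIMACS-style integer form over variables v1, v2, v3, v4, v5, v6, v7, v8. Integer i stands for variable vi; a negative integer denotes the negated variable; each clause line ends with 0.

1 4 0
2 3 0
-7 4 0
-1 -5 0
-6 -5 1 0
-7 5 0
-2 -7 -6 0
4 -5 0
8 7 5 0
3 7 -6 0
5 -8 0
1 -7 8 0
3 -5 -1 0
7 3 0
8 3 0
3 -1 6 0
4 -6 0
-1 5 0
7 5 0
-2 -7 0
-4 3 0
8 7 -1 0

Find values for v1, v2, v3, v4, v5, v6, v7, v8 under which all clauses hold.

v1=False, v2=True, v3=True, v4=True, v5=True, v6=False, v7=False, v8=False

v3 occurs only positively in the remaining clauses — set v3 = True.
Branch on v1: take v1 = False.
  then v4 is forced to True.
Try v2 = True.
  then v7 is forced to False.
  then v5 is forced to True.
  then v6 is forced to False.
v8 is now unconstrained; take v8 = False.
Every clause has at least one true literal under this assignment.
Check each clause:
  1. (v1 OR v4) — v4 is true.
  2. (v3 OR v2) — v2 is true.
  3. (NOT v7 OR v4) — NOT v7 is true.
  4. (NOT v5 OR NOT v1) — NOT v1 is true.
  5. (NOT v5 OR v1 OR NOT v6) — NOT v6 is true.
  6. (NOT v7 OR v5) — NOT v7 is true.
  7. (NOT v2 OR NOT v7 OR NOT v6) — NOT v7 is true.
  8. (NOT v5 OR v4) — v4 is true.
  9. (v7 OR v8 OR v5) — v5 is true.
  10. (v7 OR v3 OR NOT v6) — NOT v6 is true.
  11. (v5 OR NOT v8) — NOT v8 is true.
  12. (v8 OR v1 OR NOT v7) — NOT v7 is true.
  13. (NOT v5 OR v3 OR NOT v1) — v3 is true.
  14. (v3 OR v7) — v3 is true.
  15. (v8 OR v3) — v3 is true.
  16. (v6 OR v3 OR NOT v1) — v3 is true.
  17. (v4 OR NOT v6) — NOT v6 is true.
  18. (NOT v1 OR v5) — v5 is true.
  19. (v5 OR v7) — v5 is true.
  20. (NOT v7 OR NOT v2) — NOT v7 is true.
  21. (NOT v4 OR v3) — v3 is true.
  22. (v8 OR v7 OR NOT v1) — NOT v1 is true.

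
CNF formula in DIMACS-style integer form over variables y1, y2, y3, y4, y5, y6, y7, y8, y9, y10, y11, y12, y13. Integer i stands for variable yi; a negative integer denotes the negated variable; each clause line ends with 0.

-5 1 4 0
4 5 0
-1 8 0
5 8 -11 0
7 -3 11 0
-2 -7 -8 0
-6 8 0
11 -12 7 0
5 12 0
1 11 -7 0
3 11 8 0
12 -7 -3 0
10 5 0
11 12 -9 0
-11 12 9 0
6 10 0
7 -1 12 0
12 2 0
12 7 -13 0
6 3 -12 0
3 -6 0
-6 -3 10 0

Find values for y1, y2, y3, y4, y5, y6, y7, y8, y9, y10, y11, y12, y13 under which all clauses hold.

y1 = False, y2 = True, y3 = True, y4 = True, y5 = False, y6 = True, y7 = False, y8 = True, y9 = True, y10 = True, y11 = True, y12 = True, y13 = True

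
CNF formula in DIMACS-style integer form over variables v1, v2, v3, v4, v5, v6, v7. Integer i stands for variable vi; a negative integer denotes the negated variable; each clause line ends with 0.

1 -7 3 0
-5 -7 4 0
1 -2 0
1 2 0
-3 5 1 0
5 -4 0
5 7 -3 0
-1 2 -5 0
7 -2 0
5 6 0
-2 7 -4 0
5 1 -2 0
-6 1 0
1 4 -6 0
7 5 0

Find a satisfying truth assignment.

v1=True, v2=True, v3=True, v4=False, v5=False, v6=True, v7=True

Set v1 = True and propagate.
Try v2 = True.
  then v7 is forced to True.
Set v4 = False and propagate.
  then v5 is forced to False.
  then v6 is forced to True.
v3 is now unconstrained; take v3 = True.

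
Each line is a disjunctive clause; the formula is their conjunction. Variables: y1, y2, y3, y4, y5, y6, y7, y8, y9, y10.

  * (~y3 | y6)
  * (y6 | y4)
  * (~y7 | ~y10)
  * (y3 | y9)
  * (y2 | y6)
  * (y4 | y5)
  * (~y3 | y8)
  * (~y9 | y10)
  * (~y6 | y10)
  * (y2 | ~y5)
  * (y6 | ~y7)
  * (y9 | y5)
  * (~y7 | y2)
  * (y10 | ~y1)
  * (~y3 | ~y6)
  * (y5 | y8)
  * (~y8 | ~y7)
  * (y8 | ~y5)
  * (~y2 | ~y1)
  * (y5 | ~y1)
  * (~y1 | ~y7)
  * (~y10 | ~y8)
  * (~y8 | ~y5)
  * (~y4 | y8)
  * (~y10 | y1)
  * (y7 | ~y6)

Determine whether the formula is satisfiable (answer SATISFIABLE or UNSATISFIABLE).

UNSATISFIABLE

y5 = True:
  propagation gives y2=True, y8=True; an empty clause results — contradiction.
y5 = False:
  propagation gives y4=True, y9=True, y10=True, y7=False; an empty clause results — contradiction.
Every branch closes, so no satisfying assignment exists.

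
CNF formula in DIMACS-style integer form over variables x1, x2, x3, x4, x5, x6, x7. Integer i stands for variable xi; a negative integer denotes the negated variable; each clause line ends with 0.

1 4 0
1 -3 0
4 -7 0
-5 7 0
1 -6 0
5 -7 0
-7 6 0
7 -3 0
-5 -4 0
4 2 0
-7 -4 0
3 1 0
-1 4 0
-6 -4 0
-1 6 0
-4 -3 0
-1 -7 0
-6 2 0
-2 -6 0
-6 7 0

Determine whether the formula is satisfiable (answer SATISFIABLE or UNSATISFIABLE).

x4 = True:
  propagation gives x5=False, x7=False, x3=False, x1=True; an empty clause results — contradiction.
x4 = False:
  propagation gives x1=True; an empty clause results — contradiction.
Every branch closes, so no satisfying assignment exists.

UNSATISFIABLE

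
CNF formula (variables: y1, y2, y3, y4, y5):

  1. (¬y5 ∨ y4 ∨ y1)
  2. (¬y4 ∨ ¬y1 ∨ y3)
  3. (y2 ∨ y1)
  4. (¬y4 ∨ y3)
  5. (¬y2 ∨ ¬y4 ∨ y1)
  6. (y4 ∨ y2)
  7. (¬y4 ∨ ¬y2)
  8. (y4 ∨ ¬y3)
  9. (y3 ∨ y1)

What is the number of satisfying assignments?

The models are:
  y1=T y2=F y3=T y4=T y5=F
  y1=T y2=F y3=T y4=T y5=T
  y1=T y2=T y3=F y4=F y5=F
  y1=T y2=T y3=F y4=F y5=T
That's 4 in total.

4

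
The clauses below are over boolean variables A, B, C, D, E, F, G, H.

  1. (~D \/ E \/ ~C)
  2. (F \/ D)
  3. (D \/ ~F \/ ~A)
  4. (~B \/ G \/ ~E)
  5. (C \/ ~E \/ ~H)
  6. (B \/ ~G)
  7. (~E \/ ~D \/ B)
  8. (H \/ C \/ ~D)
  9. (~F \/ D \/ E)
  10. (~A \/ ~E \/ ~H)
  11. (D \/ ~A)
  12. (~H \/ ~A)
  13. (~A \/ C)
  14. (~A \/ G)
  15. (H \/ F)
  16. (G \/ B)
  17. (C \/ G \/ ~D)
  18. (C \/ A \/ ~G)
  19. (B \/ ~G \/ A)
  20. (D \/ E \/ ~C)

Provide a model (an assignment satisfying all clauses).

A=False, B=True, C=True, D=True, E=True, F=False, G=True, H=True

Set A = False and propagate.
Set B = True and propagate.
Set C = True and propagate.
For the remaining variables, D = True, E = True, F = False, G = True, H = True works.
Every clause has at least one true literal under this assignment.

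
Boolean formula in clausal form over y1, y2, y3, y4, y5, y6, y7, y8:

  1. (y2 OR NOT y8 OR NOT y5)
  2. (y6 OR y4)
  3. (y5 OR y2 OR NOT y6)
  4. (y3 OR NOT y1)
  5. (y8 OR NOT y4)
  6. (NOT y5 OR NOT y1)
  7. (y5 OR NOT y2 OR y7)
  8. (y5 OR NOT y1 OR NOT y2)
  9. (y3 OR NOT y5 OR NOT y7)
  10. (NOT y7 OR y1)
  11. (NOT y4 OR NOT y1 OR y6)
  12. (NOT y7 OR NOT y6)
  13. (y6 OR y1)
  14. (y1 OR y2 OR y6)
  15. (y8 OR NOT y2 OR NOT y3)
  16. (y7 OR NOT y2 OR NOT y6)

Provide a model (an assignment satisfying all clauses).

Set y1 = False and propagate.
  then y7 is forced to False.
  then y6 is forced to True.
  then y2 is forced to False.
  then y5 is forced to True.
  then y8 is forced to False.
  then y4 is forced to False.
y3 is now unconstrained; take y3 = False.

y1=0, y2=0, y3=0, y4=0, y5=1, y6=1, y7=0, y8=0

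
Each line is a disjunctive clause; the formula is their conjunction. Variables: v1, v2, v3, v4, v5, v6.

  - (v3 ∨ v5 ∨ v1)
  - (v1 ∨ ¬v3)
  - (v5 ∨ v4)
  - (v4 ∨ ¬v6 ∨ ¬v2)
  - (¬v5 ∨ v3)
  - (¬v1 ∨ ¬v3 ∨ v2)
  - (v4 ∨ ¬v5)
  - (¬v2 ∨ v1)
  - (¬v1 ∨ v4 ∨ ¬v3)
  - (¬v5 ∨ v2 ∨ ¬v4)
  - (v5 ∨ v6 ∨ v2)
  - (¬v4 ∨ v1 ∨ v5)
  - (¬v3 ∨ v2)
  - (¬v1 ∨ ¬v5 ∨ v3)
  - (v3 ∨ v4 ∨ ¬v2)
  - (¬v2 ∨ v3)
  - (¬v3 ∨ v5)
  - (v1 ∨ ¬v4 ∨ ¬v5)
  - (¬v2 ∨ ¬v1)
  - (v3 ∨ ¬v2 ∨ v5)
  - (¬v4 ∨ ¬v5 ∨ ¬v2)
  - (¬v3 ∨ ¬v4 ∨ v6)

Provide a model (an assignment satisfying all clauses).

Set v1 = True and propagate.
  then v2 is forced to False.
  then v3 is forced to False.
  then v5 is forced to False.
  then v4 is forced to True.
  then v6 is forced to True.
Every clause has at least one true literal under this assignment.

v1 = T  v2 = F  v3 = F  v4 = T  v5 = F  v6 = T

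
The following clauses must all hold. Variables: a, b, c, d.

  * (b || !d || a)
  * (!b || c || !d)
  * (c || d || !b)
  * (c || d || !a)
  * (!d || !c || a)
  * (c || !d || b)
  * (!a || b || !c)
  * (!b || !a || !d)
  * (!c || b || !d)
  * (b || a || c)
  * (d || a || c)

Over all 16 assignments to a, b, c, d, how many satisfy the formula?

3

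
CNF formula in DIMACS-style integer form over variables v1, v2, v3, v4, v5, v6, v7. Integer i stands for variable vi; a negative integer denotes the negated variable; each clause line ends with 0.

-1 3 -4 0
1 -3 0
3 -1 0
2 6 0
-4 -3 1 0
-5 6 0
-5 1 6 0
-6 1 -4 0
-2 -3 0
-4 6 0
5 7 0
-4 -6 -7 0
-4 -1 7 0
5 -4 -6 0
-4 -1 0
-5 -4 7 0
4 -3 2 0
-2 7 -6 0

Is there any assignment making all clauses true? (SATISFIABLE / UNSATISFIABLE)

Branch on v1: take v1 = False.
  then v3 is forced to False.
For the remaining variables, v2 = False, v4 = False, v5 = True, v6 = True, v7 = True works.
So v1=0  v2=0  v3=0  v4=0  v5=1  v6=1  v7=1 is a satisfying assignment.

SATISFIABLE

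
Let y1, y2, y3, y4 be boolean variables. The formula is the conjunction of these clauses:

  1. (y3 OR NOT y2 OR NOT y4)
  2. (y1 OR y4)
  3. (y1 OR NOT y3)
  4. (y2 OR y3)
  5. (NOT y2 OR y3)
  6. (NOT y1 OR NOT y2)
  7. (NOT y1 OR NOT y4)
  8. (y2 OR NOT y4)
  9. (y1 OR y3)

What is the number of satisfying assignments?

The models are:
  y1=T y2=F y3=T y4=F
Count: 1.

1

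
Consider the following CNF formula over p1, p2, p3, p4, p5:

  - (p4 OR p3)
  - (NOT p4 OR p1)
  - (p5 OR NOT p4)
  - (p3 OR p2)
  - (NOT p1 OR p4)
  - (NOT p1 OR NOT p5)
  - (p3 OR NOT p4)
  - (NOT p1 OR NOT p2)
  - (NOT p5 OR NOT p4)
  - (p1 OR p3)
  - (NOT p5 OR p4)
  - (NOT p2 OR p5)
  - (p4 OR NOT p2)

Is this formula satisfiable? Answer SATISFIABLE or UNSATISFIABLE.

SATISFIABLE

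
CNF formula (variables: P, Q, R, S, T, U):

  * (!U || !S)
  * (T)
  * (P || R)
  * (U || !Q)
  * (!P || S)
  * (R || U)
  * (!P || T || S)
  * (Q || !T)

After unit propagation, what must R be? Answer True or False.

(T) stands alone — T = True.
(Q || !T) with T = True leaves only Q, so Q = True.
From (U || !Q) and Q = True: U = True.
(!U || !S): since U = True, the clause reduces to (!S). S = False.
(!P || S) with S = False leaves only !P, so P = False.
In (R || P), P is now false; R must hold, so R = True.

True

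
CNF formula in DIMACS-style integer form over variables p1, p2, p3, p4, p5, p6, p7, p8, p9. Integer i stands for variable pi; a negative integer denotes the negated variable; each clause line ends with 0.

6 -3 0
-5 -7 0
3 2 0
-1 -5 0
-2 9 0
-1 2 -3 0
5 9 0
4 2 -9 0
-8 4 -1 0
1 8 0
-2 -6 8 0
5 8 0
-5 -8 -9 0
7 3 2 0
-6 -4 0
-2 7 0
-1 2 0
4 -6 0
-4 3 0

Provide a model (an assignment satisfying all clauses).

p1 = F  p2 = T  p3 = F  p4 = F  p5 = F  p6 = F  p7 = T  p8 = T  p9 = T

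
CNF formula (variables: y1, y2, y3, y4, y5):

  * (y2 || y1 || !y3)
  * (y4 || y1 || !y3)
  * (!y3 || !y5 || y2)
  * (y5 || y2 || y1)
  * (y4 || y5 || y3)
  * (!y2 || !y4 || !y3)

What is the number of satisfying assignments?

15

Case analysis on y3 and y2:
  y3=1, y2=1: remaining (y1,y4,y5) ∈ {(1,0,0); (1,0,1)} — 2.
  y3=1, y2=0: remaining (y1,y4,y5) ∈ {(1,0,0); (1,1,0)} — 2.
  y3=0, y2=1: y1 free; 3 ways for (y4,y5) × 2^1 = 6.
  y3=0, y2=0: 5 of the 8 assignments to (y1,y4,y5) work.
Total: 2 + 2 + 6 + 5 = 15.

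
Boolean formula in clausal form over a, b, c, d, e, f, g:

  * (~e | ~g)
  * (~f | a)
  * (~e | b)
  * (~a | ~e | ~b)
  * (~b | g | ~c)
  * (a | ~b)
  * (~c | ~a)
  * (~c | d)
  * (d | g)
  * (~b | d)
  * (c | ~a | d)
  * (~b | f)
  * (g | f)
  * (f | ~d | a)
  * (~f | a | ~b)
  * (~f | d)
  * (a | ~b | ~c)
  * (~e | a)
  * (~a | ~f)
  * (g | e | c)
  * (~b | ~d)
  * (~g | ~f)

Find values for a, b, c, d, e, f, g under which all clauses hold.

a=F, b=F, c=F, d=F, e=F, f=F, g=T

Check each clause:
  1. (~g | ~e) — ~e is true.
  2. (~f | a) — ~f is true.
  3. (b | ~e) — ~e is true.
  4. (~e | ~a | ~b) — ~e is true.
  5. (~c | g | ~b) — ~c is true.
  6. (a | ~b) — ~b is true.
  7. (~a | ~c) — ~c is true.
  8. (~c | d) — ~c is true.
  9. (g | d) — g is true.
  10. (~b | d) — ~b is true.
  11. (~a | d | c) — ~a is true.
  12. (~b | f) — ~b is true.
  13. (g | f) — g is true.
  14. (~d | a | f) — ~d is true.
  15. (~f | ~b | a) — ~f is true.
  16. (d | ~f) — ~f is true.
  17. (~c | a | ~b) — ~c is true.
  18. (~e | a) — ~e is true.
  19. (~f | ~a) — ~f is true.
  20. (c | g | e) — g is true.
  21. (~b | ~d) — ~d is true.
  22. (~g | ~f) — ~f is true.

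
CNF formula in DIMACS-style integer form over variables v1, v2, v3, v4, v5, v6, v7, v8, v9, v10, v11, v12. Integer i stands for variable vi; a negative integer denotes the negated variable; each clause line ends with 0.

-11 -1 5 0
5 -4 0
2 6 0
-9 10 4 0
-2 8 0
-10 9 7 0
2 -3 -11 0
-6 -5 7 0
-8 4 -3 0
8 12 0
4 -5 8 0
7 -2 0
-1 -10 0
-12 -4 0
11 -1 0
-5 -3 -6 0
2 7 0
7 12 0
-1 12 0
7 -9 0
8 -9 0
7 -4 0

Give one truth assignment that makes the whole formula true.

v1 occurs only negated in the remaining clauses — set v1 = False.
Pure literal: v7 appears only positively; assign v7 = True.
Try v2 = False.
  then v6 is forced to True.
For the remaining variables, v3 = True, v4 = False, v5 = False, v8 = False, v9 = False, v10 = True, v11 = False, v12 = True works.

v1=0, v2=0, v3=1, v4=0, v5=0, v6=1, v7=1, v8=0, v9=0, v10=1, v11=0, v12=1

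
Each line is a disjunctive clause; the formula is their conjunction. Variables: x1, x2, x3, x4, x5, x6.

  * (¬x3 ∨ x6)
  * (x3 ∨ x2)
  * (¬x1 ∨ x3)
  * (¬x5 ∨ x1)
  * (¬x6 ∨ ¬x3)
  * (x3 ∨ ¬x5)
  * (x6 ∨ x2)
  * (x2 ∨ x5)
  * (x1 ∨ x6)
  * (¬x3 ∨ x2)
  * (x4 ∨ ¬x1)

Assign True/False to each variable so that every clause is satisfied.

x1=F  x2=T  x3=F  x4=F  x5=F  x6=T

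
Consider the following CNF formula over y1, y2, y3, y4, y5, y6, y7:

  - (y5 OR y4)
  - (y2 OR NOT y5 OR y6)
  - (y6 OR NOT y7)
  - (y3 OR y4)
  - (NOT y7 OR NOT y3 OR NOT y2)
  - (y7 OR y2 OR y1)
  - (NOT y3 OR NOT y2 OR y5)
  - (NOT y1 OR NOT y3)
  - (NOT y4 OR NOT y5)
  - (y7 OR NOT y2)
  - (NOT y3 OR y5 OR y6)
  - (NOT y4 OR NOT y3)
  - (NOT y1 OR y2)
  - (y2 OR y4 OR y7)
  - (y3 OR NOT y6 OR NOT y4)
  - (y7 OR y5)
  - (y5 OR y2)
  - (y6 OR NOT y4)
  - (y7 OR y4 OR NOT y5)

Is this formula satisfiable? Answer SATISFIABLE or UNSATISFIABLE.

SATISFIABLE

Branch on y1: take y1 = False.
Try y2 = False.
  then y7 is forced to True.
  then y6 is forced to True.
  then y5 is forced to True.
  then y4 is forced to False.
  then y3 is forced to True.
Every clause has at least one true literal under this assignment.
So y1=F  y2=F  y3=T  y4=F  y5=T  y6=T  y7=T is a satisfying assignment.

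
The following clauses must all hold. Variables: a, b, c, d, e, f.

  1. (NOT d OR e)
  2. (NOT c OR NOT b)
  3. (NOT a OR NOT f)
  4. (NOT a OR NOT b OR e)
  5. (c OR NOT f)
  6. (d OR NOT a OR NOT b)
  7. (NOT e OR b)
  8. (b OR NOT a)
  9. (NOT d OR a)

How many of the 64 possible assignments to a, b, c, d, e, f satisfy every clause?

The models are:
  a=0 b=0 c=0 d=0 e=0 f=0
  a=0 b=0 c=1 d=0 e=0 f=0
  a=0 b=0 c=1 d=0 e=0 f=1
  a=0 b=1 c=0 d=0 e=0 f=0
  a=0 b=1 c=0 d=0 e=1 f=0
  a=1 b=1 c=0 d=1 e=1 f=0
That's 6 in total.

6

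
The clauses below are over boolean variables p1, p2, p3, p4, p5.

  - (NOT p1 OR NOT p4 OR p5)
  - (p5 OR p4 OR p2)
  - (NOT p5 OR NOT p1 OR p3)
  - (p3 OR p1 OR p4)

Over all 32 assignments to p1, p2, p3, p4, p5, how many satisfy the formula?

Split on p1, then p4.
  p1=T, p4=T: remaining (p2,p3,p5) ∈ {(F,T,T); (T,T,T)} — 2.
  p1=T, p4=F: remaining (p2,p3,p5) ∈ {(F,T,T); (T,F,F); (T,T,F); (T,T,T)} — 4.
  p1=F, p4=T: p2, p3, p5 free → 2^3 = 8.
  p1=F, p4=F: remaining (p2,p3,p5) ∈ {(F,T,T); (T,T,F); (T,T,T)} — 3.
Total: 2 + 4 + 8 + 3 = 17.

17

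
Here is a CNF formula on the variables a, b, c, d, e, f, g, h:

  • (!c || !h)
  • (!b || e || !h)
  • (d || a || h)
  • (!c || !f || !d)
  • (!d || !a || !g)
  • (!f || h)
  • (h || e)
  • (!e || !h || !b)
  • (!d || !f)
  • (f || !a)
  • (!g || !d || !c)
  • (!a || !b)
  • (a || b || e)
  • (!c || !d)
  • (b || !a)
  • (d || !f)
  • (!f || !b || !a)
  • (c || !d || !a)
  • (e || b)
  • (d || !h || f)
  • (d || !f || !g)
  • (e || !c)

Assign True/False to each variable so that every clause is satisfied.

a = False, b = False, c = False, d = True, e = True, f = False, g = False, h = False

Check each clause:
  1. (!c || !h) — !h is true.
  2. (!b || !h || e) — !h is true.
  3. (a || d || h) — d is true.
  4. (!d || !c || !f) — !f is true.
  5. (!g || !a || !d) — !g is true.
  6. (h || !f) — !f is true.
  7. (e || h) — e is true.
  8. (!b || !e || !h) — !h is true.
  9. (!f || !d) — !f is true.
  10. (f || !a) — !a is true.
  11. (!c || !d || !g) — !g is true.
  12. (!a || !b) — !a is true.
  13. (e || b || a) — e is true.
  14. (!c || !d) — !c is true.
  15. (b || !a) — !a is true.
  16. (d || !f) — !f is true.
  17. (!b || !a || !f) — !f is true.
  18. (!d || c || !a) — !a is true.
  19. (e || b) — e is true.
  20. (f || !h || d) — !h is true.
  21. (!f || d || !g) — !g is true.
  22. (e || !c) — e is true.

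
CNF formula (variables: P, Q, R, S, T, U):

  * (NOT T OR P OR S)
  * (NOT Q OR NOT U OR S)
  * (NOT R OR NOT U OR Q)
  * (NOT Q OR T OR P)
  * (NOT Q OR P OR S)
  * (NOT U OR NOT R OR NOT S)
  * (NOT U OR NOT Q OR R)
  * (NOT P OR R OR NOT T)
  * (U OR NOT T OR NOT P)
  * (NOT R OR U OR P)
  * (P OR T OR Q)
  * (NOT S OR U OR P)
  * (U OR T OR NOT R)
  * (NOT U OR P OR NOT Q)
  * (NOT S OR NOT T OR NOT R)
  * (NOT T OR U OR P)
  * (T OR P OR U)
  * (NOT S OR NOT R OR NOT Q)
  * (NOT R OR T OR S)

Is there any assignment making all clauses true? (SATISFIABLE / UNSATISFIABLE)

SATISFIABLE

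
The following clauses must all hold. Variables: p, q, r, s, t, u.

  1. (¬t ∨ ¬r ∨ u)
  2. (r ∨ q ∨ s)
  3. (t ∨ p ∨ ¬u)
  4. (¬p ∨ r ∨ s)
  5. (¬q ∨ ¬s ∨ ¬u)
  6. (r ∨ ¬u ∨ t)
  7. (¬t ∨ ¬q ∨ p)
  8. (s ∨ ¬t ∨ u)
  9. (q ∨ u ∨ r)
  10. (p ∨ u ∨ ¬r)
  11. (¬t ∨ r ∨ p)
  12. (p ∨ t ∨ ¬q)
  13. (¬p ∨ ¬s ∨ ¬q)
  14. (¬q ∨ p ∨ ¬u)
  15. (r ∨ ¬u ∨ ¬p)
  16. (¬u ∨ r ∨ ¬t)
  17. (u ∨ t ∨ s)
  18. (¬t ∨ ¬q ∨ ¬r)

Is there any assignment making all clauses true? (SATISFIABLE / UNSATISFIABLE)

Branch on p: take p = True.
Try q = True.
  then s is forced to False.
  then r is forced to True.
  then t is forced to False.
  then u is forced to True.
Every clause has at least one true literal under this assignment.
So p = T, q = T, r = T, s = F, t = F, u = T is a satisfying assignment.

SATISFIABLE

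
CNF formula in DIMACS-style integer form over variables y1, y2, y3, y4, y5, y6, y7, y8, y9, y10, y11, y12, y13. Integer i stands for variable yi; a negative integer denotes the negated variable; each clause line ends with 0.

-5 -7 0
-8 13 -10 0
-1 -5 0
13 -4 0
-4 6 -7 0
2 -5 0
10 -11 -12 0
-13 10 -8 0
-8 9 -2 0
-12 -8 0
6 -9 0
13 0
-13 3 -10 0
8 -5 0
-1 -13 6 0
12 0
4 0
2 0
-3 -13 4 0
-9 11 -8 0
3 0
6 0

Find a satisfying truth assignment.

y1=True, y2=True, y3=True, y4=True, y5=False, y6=True, y7=True, y8=False, y9=True, y10=True, y11=True, y12=True, y13=True

Unit propagation: (y13) forces y13 = True.
Unit propagation: (y12) forces y12 = True.
(¬y8) is a unit clause, so y8 = False.
Unit propagation: (¬y5) forces y5 = False.
Unit propagation: (y4) forces y4 = True.
(y2) is a unit clause, so y2 = True.
Unit propagation: (y3) forces y3 = True.
Unit propagation: (y6) forces y6 = True.
y10 occurs only positively in the remaining clauses — set y10 = True.
y1, y7, y9, y11 are now unconstrained; take y1 = True, y7 = True, y9 = True, y11 = True.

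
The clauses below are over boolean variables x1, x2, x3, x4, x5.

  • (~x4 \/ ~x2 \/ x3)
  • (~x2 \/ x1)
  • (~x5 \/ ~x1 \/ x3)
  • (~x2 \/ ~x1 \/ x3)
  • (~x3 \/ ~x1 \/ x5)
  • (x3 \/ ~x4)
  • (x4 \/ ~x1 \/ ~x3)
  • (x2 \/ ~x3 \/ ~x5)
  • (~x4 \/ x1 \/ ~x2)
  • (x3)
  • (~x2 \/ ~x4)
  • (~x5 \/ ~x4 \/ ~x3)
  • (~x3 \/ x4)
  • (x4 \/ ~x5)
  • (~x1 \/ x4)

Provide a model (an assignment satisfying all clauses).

(x3) is a unit clause, so x3 = True.
Unit propagation: (x4) forces x4 = True.
Unit propagation: (~x2) forces x2 = False.
The clause (~x5) is unit: x5 must be False.
The clause (~x1) is unit: x1 must be False.
Check each clause:
  1. (~x2 \/ x3 \/ ~x4) — x3 is true.
  2. (x1 \/ ~x2) — ~x2 is true.
  3. (~x5 \/ ~x1 \/ x3) — x3 is true.
  4. (x3 \/ ~x2 \/ ~x1) — x3 is true.
  5. (~x3 \/ x5 \/ ~x1) — ~x1 is true.
  6. (x3 \/ ~x4) — x3 is true.
  7. (x4 \/ ~x1 \/ ~x3) — x4 is true.
  8. (x2 \/ ~x3 \/ ~x5) — ~x5 is true.
  9. (~x4 \/ x1 \/ ~x2) — ~x2 is true.
  10. (x3) — x3 is true.
  11. (~x4 \/ ~x2) — ~x2 is true.
  12. (~x4 \/ ~x5 \/ ~x3) — ~x5 is true.
  13. (~x3 \/ x4) — x4 is true.
  14. (x4 \/ ~x5) — ~x5 is true.
  15. (x4 \/ ~x1) — x4 is true.

x1 = 0, x2 = 0, x3 = 1, x4 = 1, x5 = 0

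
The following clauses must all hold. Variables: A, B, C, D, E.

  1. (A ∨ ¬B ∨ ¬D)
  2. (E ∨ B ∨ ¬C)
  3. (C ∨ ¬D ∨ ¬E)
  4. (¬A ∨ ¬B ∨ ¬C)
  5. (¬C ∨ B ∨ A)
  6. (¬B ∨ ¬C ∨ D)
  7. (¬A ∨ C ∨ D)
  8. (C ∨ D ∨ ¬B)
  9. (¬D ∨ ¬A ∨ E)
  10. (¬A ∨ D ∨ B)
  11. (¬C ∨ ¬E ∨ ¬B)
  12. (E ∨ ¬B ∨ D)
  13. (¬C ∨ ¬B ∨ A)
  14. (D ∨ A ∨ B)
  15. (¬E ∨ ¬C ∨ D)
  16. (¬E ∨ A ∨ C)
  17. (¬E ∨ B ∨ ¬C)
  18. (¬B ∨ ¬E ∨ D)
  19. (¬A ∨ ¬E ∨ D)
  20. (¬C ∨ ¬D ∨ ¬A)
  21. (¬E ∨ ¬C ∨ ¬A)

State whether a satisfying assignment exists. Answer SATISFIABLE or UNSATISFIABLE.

SATISFIABLE

Branch on A: take A = False.
Set B = False and propagate.
  then C is forced to False.
  then D is forced to True.
  then E is forced to False.
So A = F, B = F, C = F, D = T, E = F is a satisfying assignment.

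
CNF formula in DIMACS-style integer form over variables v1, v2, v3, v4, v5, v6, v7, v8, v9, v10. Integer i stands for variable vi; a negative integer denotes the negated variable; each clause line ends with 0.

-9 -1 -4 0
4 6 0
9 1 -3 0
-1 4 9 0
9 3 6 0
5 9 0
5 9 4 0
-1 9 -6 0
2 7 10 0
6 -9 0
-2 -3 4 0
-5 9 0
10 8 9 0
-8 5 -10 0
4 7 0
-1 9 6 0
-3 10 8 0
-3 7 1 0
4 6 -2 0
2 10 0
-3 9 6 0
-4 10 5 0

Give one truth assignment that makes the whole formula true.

v7 occurs only positively in the remaining clauses — set v7 = True.
Try v1 = False.
For the remaining variables, v2 = True, v3 = True, v4 = True, v5 = False, v6 = True, v8 = False, v9 = True, v10 = True works.

v1=False, v2=True, v3=True, v4=True, v5=False, v6=True, v7=True, v8=False, v9=True, v10=True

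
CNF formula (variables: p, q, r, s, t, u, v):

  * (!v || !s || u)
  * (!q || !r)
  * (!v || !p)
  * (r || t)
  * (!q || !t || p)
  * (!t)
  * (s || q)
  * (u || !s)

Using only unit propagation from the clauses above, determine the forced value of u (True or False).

True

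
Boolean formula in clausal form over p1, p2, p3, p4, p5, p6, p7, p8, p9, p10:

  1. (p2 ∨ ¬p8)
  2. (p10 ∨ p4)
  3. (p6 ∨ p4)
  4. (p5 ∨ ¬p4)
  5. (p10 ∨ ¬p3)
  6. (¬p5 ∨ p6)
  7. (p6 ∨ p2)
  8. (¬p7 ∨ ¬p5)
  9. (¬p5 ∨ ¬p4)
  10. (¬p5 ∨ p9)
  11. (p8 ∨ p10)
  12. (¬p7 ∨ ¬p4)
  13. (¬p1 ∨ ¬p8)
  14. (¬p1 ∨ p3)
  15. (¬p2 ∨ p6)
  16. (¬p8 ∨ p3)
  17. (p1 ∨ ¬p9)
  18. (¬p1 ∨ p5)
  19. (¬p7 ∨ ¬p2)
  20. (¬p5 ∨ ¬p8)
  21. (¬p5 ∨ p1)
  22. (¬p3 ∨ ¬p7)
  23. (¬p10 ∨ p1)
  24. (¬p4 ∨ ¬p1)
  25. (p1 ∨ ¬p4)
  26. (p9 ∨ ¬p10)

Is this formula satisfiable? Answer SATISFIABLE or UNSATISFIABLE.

p6 occurs only positively in the remaining clauses — set p6 = True.
p7 occurs only negated in the remaining clauses — set p7 = False.
Try p1 = True.
  then p8 is forced to False.
  then p10 is forced to True.
  then p3 is forced to True.
  then p5 is forced to True.
  then p4 is forced to False.
  then p9 is forced to True.
p2 is now unconstrained; take p2 = False.
So p1 = True, p2 = False, p3 = True, p4 = False, p5 = True, p6 = True, p7 = False, p8 = False, p9 = True, p10 = True is a satisfying assignment.

SATISFIABLE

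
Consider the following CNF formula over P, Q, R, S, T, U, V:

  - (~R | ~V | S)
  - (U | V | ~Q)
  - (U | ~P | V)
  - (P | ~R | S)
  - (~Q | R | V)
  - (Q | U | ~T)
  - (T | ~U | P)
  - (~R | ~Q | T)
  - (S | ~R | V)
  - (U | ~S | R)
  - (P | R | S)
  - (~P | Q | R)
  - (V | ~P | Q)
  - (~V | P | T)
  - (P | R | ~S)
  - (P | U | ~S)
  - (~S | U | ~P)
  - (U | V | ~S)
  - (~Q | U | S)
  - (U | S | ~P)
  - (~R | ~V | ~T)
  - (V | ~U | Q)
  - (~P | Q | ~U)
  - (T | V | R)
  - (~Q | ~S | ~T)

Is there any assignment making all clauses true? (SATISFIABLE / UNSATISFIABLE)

SATISFIABLE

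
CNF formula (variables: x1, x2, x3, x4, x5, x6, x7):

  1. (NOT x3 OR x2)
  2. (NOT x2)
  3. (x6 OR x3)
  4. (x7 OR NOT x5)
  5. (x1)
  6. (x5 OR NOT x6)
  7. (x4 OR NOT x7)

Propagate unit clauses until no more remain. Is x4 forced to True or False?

(NOT x2) stands alone — x2 = False.
In (NOT x3 OR x2), x2 is now false; NOT x3 must hold, so x3 = False.
In (x3 OR x6), x3 is now false; x6 must hold, so x6 = True.
Unit clause (x1) sets x1 = True.
In (x5 OR NOT x6), NOT x6 is now false; x5 must hold, so x5 = True.
In (NOT x5 OR x7), NOT x5 is now false; x7 must hold, so x7 = True.
(NOT x7 OR x4) with x7 = True leaves only x4, so x4 = True.

True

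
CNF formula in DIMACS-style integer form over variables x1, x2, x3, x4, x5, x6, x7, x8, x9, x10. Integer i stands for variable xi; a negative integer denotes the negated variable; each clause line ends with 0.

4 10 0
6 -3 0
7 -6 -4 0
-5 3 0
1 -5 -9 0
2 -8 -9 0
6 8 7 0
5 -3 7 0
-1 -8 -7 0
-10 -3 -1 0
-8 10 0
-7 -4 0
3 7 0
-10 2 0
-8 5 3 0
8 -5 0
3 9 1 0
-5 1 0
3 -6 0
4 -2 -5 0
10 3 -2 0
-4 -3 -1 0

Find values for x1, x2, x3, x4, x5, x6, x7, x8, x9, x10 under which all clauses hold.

x1=True, x2=True, x3=False, x4=False, x5=False, x6=False, x7=True, x8=False, x9=True, x10=True

Set x1 = True and propagate.
Branch on x2: take x2 = True.
Branch on x3: take x3 = False.
  then x5 is forced to False.
  then x7 is forced to True.
  then x8 is forced to False.
  then x4 is forced to False.
  then x10 is forced to True.
  then x6 is forced to False.
x9 is now unconstrained; take x9 = True.
Every clause has at least one true literal under this assignment.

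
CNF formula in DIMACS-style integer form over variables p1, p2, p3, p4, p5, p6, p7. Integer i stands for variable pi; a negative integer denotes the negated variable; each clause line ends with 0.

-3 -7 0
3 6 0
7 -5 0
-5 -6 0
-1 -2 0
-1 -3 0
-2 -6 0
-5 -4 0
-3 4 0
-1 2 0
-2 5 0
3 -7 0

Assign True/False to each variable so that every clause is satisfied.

Pure literal: p1 appears only negated; assign p1 = False.
Set p2 = False and propagate.
Set p3 = True and propagate.
  then p7 is forced to False.
  then p5 is forced to False.
  then p4 is forced to True.
p6 is now unconstrained; take p6 = False.

p1 = F, p2 = F, p3 = T, p4 = T, p5 = F, p6 = F, p7 = F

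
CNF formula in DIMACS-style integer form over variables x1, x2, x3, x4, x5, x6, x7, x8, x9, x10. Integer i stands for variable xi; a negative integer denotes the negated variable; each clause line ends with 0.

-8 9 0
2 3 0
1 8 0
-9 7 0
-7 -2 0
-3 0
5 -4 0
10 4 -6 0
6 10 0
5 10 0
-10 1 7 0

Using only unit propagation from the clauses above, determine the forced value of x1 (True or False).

True

(¬x3) is a unit clause: x3 = False.
In (x2 ∨ x3), x3 is now false; x2 must hold, so x2 = True.
(¬x2 ∨ ¬x7) with x2 = True leaves only ¬x7, so x7 = False.
(¬x9 ∨ x7) with x7 = False leaves only ¬x9, so x9 = False.
(x9 ∨ ¬x8) with x9 = False leaves only ¬x8, so x8 = False.
From (x8 ∨ x1) and x8 = False: x1 = True.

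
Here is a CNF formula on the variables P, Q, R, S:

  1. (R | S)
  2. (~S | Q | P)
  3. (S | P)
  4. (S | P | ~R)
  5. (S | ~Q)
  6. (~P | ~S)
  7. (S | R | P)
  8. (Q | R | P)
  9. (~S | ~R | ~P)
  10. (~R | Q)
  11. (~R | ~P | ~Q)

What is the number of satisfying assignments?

The models are:
  P=0 Q=1 R=0 S=1
  P=0 Q=1 R=1 S=1
Count: 2.

2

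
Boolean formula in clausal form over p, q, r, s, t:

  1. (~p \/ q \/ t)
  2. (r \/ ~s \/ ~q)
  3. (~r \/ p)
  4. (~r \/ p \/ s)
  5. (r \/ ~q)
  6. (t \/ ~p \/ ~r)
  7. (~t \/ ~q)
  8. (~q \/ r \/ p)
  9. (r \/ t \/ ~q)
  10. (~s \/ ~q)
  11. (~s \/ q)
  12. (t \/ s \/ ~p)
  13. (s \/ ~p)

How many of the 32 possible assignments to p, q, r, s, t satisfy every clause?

2

Satisfying assignments:
  p=0 q=0 r=0 s=0 t=0
  p=0 q=0 r=0 s=0 t=1
That's 2 in total.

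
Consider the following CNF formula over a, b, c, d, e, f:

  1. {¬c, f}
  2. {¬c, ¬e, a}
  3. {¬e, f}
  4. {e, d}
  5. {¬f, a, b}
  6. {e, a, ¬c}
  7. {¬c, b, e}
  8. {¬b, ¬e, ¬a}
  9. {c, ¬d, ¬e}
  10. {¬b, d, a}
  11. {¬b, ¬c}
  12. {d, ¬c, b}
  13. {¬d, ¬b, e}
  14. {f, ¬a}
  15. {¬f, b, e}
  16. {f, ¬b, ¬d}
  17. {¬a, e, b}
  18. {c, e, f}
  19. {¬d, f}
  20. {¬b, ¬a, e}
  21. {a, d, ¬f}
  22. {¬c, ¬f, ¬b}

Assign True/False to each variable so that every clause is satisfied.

Try a = True.
  then f is forced to True.
Branch on b: take b = False.
  then e is forced to True.
Set c = False and propagate.
  then d is forced to False.
Every clause has at least one true literal under this assignment.

a=True  b=False  c=False  d=False  e=True  f=True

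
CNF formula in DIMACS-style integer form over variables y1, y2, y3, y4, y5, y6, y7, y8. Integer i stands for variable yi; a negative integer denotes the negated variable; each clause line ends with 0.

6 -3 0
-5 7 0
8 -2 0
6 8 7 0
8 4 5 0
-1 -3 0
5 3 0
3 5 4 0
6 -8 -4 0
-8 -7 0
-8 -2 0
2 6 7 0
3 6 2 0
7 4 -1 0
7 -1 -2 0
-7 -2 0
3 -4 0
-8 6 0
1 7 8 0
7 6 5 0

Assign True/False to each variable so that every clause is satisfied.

Pure literal: y6 appears only positively; assign y6 = True.
Branch on y1: take y1 = False.
Set y2 = False and propagate.
For the remaining variables, y3 = True, y4 = False, y5 = False, y7 = False, y8 = True works.
Every clause has at least one true literal under this assignment.
Check each clause:
  1. (~y3 \/ y6) — y6 is true.
  2. (~y5 \/ y7) — ~y5 is true.
  3. (~y2 \/ y8) — y8 is true.
  4. (y6 \/ y7 \/ y8) — y8 is true.
  5. (y4 \/ y8 \/ y5) — y8 is true.
  6. (~y1 \/ ~y3) — ~y1 is true.
  7. (y3 \/ y5) — y3 is true.
  8. (y4 \/ y5 \/ y3) — y3 is true.
  9. (~y8 \/ ~y4 \/ y6) — ~y4 is true.
  10. (~y8 \/ ~y7) — ~y7 is true.
  11. (~y8 \/ ~y2) — ~y2 is true.
  12. (y2 \/ y6 \/ y7) — y6 is true.
  13. (y2 \/ y6 \/ y3) — y3 is true.
  14. (y7 \/ ~y1 \/ y4) — ~y1 is true.
  15. (y7 \/ ~y1 \/ ~y2) — ~y2 is true.
  16. (~y7 \/ ~y2) — ~y7 is true.
  17. (y3 \/ ~y4) — y3 is true.
  18. (~y8 \/ y6) — y6 is true.
  19. (y1 \/ y8 \/ y7) — y8 is true.
  20. (y6 \/ y5 \/ y7) — y6 is true.

y1=F, y2=F, y3=T, y4=F, y5=F, y6=T, y7=F, y8=T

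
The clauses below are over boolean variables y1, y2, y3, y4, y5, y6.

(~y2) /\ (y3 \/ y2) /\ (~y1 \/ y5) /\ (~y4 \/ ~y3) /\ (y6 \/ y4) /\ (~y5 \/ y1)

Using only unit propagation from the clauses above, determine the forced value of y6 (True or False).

Unit clause (~y2) sets y2 = False.
In (y2 \/ y3), y2 is now false; y3 must hold, so y3 = True.
From (~y3 \/ ~y4) and y3 = True: y4 = False.
From (y4 \/ y6) and y4 = False: y6 = True.

True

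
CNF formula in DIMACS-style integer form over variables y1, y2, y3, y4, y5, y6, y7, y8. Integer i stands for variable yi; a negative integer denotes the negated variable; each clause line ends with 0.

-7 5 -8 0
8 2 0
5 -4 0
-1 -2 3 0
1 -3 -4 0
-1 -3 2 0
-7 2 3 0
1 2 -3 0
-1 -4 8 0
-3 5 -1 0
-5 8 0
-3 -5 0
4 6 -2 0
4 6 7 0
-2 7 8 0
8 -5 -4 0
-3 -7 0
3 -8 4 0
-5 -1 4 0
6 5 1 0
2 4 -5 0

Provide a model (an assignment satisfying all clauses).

y1 = False, y2 = True, y3 = False, y4 = True, y5 = True, y6 = False, y7 = False, y8 = True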